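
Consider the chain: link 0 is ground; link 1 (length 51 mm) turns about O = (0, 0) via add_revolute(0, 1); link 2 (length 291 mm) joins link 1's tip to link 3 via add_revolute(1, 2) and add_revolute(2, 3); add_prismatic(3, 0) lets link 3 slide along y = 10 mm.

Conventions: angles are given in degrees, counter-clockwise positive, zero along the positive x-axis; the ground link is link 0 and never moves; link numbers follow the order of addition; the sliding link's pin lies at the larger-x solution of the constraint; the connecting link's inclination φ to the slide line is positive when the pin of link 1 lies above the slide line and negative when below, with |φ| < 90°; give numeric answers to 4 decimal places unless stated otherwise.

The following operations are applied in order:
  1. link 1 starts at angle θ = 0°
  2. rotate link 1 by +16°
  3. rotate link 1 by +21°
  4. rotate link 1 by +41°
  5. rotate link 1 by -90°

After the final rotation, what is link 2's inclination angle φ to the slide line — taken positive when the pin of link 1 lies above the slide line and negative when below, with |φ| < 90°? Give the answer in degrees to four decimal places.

geometry: r = 51 mm, L = 291 mm, e = 10 mm; θ starts at 0°
rotate link 1 by +16°: θ ← 0° +16° = 16°
rotate link 1 by +21°: θ ← 16° +21° = 37°
rotate link 1 by +41°: θ ← 37° +41° = 78°
rotate link 1 by -90°: θ ← 78° -90° = -12°
h = r sin θ − e = -10.603496 − 10 = -20.603496
sin φ = h / L = -20.603496 / 291 = -0.07080239
φ = arcsin(-0.07080239) = -4.060075°

-4.0601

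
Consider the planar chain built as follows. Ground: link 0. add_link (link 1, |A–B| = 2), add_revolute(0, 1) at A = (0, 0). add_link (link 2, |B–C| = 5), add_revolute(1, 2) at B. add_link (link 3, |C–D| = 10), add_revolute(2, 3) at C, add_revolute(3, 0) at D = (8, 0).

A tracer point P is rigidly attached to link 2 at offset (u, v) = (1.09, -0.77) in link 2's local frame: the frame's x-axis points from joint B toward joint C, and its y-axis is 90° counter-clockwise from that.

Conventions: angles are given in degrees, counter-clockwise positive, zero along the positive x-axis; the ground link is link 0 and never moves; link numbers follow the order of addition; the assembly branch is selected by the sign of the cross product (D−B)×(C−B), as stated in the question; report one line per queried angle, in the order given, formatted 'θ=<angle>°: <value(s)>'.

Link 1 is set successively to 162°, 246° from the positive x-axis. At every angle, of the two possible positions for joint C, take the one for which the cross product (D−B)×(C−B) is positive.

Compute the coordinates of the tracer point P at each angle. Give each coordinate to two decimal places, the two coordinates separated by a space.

A=(0,0), D=(8.00,0)
θ=162°: B = A + 2.00·(cos162°, sin162°) = (-1.9021, 0.6180)
θ=162°: |BD| = 9.9214
θ=162°: circle(B,5.00) ∩ circle(D,10.00): a=1.1810, h=4.8585
θ=162°:   candidates: C₊=(-0.4208,5.3936) cross=48.203; C₋=(-1.0261,-4.3046) cross=-48.203
θ=162°:   branch + wants cross > 0 → take C=(-0.4208,5.3936) (cross=48.203)
θ=162°: ex = (C−B)/|BC| = (0.2963,0.9551); ey = (-0.9551,0.2963)
θ=162°: P = B + 1.09·ex + -0.77·ey = (-0.8438,1.4310)
θ=246°: B = A + 2.00·(cos246°, sin246°) = (-0.8135, -1.8271)
θ=246°: |BD| = 9.0009
θ=246°: circle(B,5.00) ∩ circle(D,10.00): a=0.3342, h=4.9888
θ=246°:   candidates: C₊=(-1.4989,3.1257) cross=44.904; C₋=(0.5264,-6.6442) cross=-44.904
θ=246°:   branch + wants cross > 0 → take C=(-1.4989,3.1257) (cross=44.904)
θ=246°: ex = (C−B)/|BC| = (-0.1371,0.9906); ey = (-0.9906,-0.1371)
θ=246°: P = B + 1.09·ex + -0.77·ey = (-0.2002,-0.6418)

θ=162°: -0.84 1.43
θ=246°: -0.20 -0.64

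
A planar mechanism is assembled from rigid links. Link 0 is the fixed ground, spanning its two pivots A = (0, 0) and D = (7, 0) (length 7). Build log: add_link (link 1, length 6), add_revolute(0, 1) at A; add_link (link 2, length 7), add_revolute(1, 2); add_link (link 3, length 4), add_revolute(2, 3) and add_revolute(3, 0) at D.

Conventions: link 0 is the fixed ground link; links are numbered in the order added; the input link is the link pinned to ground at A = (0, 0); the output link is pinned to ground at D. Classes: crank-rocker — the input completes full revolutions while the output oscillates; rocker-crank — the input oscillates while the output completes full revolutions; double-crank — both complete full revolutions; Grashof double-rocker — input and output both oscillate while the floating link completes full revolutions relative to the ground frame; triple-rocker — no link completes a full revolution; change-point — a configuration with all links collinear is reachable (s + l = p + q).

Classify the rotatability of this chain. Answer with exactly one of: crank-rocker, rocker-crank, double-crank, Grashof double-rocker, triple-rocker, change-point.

lengths: ground=7, input=6, coupler=7, output=4
sorted: s=4 (shortest), l=7 (longest), p+q=13
s + l = 11 vs p + q = 13
s + l < p + q (Grashof) with shortest = output link → rocker-crank

rocker-crank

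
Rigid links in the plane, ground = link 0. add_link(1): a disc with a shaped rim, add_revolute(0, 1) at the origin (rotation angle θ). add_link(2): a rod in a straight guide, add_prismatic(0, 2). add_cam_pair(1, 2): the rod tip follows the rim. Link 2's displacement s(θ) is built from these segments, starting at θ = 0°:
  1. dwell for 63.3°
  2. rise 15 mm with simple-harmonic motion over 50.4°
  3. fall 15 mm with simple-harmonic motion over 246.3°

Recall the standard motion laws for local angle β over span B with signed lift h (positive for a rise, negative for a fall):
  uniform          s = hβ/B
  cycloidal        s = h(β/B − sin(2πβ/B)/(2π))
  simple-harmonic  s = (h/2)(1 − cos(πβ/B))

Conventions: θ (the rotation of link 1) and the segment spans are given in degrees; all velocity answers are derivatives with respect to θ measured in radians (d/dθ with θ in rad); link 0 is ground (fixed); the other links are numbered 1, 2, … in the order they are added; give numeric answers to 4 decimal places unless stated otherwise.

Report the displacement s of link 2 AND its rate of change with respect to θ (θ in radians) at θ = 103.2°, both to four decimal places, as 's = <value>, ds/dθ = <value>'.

segment 1 (0° to 63.3°, dwell): s unchanged at 0.0000
θ = 103.2° falls in segment 2 (63.3° to 113.7°, simple-harmonic, h = 15): β = 103.2 − 63.3 = 39.9°, B = 50.4°; Δs = 15/2·(1 − cos(π·0.7917)) = 13.4502; s = 0.0000 + 13.4502 = 13.4502
velocity in seg [63.3°–113.7°] (simple-harmonic), θ in radians: β = 39.9° = 0.6964 rad, B = 50.4° = 0.8796 rad; ds/dθ = (πh/(2B)) sin(πβ/B) = (π·15/(2·0.8796)) sin(π·0.7917) = 16.306110 mm/rad

s = 13.4502, ds/dθ = 16.3061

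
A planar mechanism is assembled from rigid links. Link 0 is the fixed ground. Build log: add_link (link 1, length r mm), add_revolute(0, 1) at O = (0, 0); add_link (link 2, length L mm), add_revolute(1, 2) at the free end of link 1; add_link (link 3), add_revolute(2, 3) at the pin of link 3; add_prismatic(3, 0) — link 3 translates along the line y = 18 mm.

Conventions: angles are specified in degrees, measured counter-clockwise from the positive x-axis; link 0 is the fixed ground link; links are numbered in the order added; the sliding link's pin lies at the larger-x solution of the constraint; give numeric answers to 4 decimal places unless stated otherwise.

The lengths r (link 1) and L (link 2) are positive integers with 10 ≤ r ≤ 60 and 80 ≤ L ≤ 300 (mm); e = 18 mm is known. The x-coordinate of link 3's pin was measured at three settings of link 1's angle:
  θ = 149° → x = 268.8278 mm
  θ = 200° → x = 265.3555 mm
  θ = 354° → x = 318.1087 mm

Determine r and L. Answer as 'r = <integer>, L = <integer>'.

constraint per measurement: (x − r cos θ)² + (r sin θ − e)² = L²
subtracting the θ₁ and θ₂ equations cancels the r² and L² terms:
r = (x₁² − x₂²) / (2[(x₁cos θ₁ + e sin θ₁) − (x₂cos θ₂ + e sin θ₂)]) = 26.9998 → r = 27
L² = (x₁ − r cos θ₁)² + (r sin θ₁ − e)² = 85264.0106 → L = 292.0000 → L = 292
check at θ₃=354°: x = 318.1087 (printed 318.1087) ✓

r = 27, L = 292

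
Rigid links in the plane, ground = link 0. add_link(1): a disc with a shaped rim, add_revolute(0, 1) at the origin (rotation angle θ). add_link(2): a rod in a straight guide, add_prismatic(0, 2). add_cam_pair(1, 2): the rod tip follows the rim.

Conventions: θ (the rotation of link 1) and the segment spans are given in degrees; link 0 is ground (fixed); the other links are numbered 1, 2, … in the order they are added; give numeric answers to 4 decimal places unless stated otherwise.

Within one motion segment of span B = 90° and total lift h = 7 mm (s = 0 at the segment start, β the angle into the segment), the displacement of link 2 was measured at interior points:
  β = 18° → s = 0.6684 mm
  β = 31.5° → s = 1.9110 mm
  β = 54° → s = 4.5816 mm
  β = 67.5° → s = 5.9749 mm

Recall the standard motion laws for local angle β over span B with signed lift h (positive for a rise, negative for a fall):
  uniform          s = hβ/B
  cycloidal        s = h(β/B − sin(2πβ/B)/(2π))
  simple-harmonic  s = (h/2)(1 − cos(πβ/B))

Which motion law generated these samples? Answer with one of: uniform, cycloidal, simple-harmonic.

candidates at β/B = r: uniform s = h·r (linear in β); cycloidal s = h·(r − sin(2πr)/(2π)); simple-harmonic s = (h/2)(1 − cos(πr))
β=18°: printed 0.6684 | uniform 1.4000, cycloidal 0.3404, simple-harmonic 0.6684
β=31.5°: printed 1.9110 | uniform 2.4500, cycloidal 1.5487, simple-harmonic 1.9110
β=54°: printed 4.5816 | uniform 4.2000, cycloidal 4.8548, simple-harmonic 4.5816
β=67.5°: printed 5.9749 | uniform 5.2500, cycloidal 6.3641, simple-harmonic 5.9749
only one law matches every sample → simple-harmonic

simple-harmonic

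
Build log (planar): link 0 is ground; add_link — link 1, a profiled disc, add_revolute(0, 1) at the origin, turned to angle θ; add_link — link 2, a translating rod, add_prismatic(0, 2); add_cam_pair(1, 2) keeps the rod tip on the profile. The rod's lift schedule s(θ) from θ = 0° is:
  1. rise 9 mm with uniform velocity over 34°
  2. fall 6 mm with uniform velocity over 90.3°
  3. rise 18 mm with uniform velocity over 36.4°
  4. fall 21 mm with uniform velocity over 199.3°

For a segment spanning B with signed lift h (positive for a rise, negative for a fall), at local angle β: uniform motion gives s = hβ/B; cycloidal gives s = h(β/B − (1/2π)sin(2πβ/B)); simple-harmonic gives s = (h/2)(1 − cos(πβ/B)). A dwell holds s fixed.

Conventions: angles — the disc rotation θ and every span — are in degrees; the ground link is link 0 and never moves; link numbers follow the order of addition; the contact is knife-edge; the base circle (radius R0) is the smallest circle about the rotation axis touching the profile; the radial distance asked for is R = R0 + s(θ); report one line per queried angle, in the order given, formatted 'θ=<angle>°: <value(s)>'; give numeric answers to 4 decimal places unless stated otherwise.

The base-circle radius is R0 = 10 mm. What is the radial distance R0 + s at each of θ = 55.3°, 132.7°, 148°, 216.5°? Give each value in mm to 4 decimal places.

seg 1 [0°–34°] uniform, h=9: full span → s += 9 → s = 9.0000
seg 2 [34°–124.3°] uniform, h=-6: θ=55.3° here. β=21.3, B=90.3. -6·21.3/90.3 = -1.4153 → s = 7.5847
seg 2 [34°–124.3°] uniform, h=-6: full span → s += -6 → s = 3.0000
seg 3 [124.3°–160.7°] uniform, h=18: θ=132.7° here. β=8.4, B=36.4. 18·8.4/36.4 = 4.1538 → s = 7.1538
seg 3 [124.3°–160.7°] uniform, h=18: θ=148° here. β=23.7, B=36.4. 18·23.7/36.4 = 11.7198 → s = 14.7198
seg 3 [124.3°–160.7°] uniform, h=18: full span → s += 18 → s = 21.0000
seg 4 [160.7°–360°] uniform, h=-21: θ=216.5° here. β=55.8, B=199.3. -21·55.8/199.3 = -5.8796 → s = 15.1204
θ=55.3°: R = R0 + s = 10 + 7.5847 = 17.5847
θ=132.7°: R = R0 + s = 10 + 7.1538 = 17.1538
θ=148°: R = R0 + s = 10 + 14.7198 = 24.7198
θ=216.5°: R = R0 + s = 10 + 15.1204 = 25.1204

θ=55.3°: 17.5847
θ=132.7°: 17.1538
θ=148°: 24.7198
θ=216.5°: 25.1204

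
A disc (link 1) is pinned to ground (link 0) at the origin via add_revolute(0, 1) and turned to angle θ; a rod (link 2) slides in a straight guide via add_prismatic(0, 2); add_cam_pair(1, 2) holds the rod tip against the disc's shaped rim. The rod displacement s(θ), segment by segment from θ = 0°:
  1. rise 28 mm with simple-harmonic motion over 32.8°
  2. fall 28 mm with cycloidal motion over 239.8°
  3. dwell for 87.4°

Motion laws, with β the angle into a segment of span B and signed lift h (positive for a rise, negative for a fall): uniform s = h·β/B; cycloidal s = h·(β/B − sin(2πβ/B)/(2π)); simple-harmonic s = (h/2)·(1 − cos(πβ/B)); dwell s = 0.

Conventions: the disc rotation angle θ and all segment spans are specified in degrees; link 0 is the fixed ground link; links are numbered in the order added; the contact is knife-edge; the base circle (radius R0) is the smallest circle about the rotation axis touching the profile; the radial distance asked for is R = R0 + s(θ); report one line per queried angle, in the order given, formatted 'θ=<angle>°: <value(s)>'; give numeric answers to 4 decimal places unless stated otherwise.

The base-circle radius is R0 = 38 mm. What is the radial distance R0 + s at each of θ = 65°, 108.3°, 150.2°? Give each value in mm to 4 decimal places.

segment 1 (0° to 32.8°, simple-harmonic, h = 28) is passed completely: s = 0.0000 + (28) = 28.0000
θ = 65° falls in segment 2 (32.8° to 272.6°, cycloidal, h = -28): β = 65 − 32.8 = 32.2°, B = 239.8°; Δs = -28·(0.1343 − sin(2π·0.1343)/(2π)) = -0.4304; s = 28.0000 − 0.4304 = 27.5696
θ = 108.3° falls in segment 2 (32.8° to 272.6°, cycloidal, h = -28): β = 108.3 − 32.8 = 75.5°, B = 239.8°; Δs = -28·(0.3148 − sin(2π·0.3148)/(2π)) = -4.7241; s = 28.0000 − 4.7241 = 23.2759
θ = 150.2° falls in segment 2 (32.8° to 272.6°, cycloidal, h = -28): β = 150.2 − 32.8 = 117.4°, B = 239.8°; Δs = -28·(0.4896 − sin(2π·0.4896)/(2π)) = -13.4164; s = 28.0000 − 13.4164 = 14.5836
θ=65°: R = R0 + s = 38 + 27.5696 = 65.5696
θ=108.3°: R = R0 + s = 38 + 23.2759 = 61.2759
θ=150.2°: R = R0 + s = 38 + 14.5836 = 52.5836

θ=65°: 65.5696
θ=108.3°: 61.2759
θ=150.2°: 52.5836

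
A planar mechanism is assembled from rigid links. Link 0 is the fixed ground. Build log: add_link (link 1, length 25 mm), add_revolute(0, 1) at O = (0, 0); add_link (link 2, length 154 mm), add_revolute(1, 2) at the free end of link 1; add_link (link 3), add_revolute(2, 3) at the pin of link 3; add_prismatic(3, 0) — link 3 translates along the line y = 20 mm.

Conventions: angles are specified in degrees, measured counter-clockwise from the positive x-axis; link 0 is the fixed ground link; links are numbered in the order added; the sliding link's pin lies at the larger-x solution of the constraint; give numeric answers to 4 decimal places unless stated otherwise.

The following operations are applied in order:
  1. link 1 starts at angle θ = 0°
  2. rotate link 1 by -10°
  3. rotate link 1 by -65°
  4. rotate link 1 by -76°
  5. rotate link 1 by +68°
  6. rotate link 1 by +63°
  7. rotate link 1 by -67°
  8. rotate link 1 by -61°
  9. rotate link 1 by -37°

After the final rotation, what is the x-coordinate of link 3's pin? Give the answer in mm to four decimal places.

geometry: r = 25 mm, L = 154 mm, e = 20 mm; θ starts at 0°
rotate link 1 by -10°: θ ← 0° -10° = -10°
rotate link 1 by -65°: θ ← -10° -65° = -75°
rotate link 1 by -76°: θ ← -75° -76° = -151°
rotate link 1 by +68°: θ ← -151° +68° = -83°
rotate link 1 by +63°: θ ← -83° +63° = -20°
rotate link 1 by -67°: θ ← -20° -67° = -87°
rotate link 1 by -61°: θ ← -87° -61° = -148°
rotate link 1 by -37°: θ ← -148° -37° = -185°
crank pin P = (r cos θ, r sin θ) = (-24.904867, 2.178894)
h = r sin θ − e = 2.178894 − 20 = -17.821106
x = r cos θ + √(L² − h²) = -24.904867 + 152.965382 = 128.060515

128.0605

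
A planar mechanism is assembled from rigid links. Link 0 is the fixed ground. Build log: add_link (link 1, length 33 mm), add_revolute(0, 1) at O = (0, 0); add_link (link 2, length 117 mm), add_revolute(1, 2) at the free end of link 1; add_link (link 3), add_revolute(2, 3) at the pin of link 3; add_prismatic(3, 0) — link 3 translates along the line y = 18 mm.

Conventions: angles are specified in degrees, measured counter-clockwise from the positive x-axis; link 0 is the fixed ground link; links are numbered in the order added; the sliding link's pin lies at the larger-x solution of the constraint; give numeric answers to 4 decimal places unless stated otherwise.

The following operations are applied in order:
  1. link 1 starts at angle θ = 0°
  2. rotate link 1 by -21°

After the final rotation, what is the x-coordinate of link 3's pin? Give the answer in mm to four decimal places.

geometry: r = 33 mm, L = 117 mm, e = 18 mm; θ starts at 0°
rotate link 1 by -21°: θ ← 0° -21° = -21°
crank pin P = (r cos θ, r sin θ) = (30.808154, -11.826142)
h = r sin θ − e = -11.826142 − 18 = -29.826142
x = r cos θ + √(L² − h²) = 30.808154 + 113.134439 = 143.942593

143.9426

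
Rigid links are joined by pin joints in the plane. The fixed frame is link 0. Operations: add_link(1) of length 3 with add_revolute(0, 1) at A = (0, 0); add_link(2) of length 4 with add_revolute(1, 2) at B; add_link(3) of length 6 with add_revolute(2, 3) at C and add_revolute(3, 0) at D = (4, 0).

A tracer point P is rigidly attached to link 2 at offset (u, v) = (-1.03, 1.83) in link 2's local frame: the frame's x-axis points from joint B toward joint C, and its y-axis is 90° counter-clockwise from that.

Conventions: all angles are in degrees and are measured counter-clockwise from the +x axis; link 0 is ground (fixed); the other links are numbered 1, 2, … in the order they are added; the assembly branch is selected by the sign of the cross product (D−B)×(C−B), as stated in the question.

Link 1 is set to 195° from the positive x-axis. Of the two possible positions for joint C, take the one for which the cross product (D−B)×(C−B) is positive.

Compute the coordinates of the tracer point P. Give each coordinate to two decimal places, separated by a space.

A=(0,0), D=(4.00,0)
B = A + 3.00·(cos195°, sin195°) = (-2.8978, -0.7765)
|BD| = 6.9413
circle(B,4.00) ∩ circle(D,6.00): a=2.0300, h=3.4466
  candidates: C₊=(-1.2660,2.8756) cross=23.924; C₋=(-0.4950,-3.9743) cross=-23.924
  branch + wants cross > 0 → take C=(-1.2660,2.8756) (cross=23.924)
ex = (C−B)/|BC| = (0.4079,0.9130); ey = (-0.9130,0.4079)
P = B + -1.03·ex + 1.83·ey = (-4.9888,-0.9703)

-4.99 -0.97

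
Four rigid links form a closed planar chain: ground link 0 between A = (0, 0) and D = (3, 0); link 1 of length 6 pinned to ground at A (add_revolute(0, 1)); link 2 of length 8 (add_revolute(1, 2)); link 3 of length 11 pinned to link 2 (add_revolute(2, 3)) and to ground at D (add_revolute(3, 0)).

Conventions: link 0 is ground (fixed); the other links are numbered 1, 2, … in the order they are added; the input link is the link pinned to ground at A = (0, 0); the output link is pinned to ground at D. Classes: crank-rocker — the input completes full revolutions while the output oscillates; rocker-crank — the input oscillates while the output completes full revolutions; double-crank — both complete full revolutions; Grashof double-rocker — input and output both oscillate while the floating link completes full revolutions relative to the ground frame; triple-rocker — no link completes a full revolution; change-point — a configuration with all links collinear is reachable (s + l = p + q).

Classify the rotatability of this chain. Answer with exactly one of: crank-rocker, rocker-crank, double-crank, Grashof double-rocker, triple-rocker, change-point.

lengths: ground=3, input=6, coupler=8, output=11
sorted: s=3 (shortest), l=11 (longest), p+q=14
s + l = 14 vs p + q = 14
s + l = p + q → change-point (collinear configuration reachable)

change-point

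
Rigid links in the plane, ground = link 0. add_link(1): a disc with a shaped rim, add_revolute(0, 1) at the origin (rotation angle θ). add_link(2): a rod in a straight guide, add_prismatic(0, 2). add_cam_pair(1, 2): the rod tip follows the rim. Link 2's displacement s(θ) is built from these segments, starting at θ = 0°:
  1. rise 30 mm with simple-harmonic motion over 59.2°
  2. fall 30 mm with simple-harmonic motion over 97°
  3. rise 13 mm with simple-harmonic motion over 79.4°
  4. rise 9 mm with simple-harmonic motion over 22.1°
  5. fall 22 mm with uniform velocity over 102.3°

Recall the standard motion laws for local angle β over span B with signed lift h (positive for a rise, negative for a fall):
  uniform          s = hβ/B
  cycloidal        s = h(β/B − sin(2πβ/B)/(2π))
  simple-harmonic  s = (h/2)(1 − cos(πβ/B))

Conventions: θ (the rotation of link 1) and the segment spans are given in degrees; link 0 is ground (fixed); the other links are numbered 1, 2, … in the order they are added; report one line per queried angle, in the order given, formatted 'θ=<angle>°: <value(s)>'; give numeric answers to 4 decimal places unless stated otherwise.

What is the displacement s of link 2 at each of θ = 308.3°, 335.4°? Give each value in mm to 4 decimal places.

segment 1 (0° to 59.2°, simple-harmonic, h = 30) is passed completely: s = 0.0000 + (30) = 30.0000
segment 2 (59.2° to 156.2°, simple-harmonic, h = -30) is passed completely: s = 30.0000 + (-30) = 0.0000
segment 3 (156.2° to 235.6°, simple-harmonic, h = 13) is passed completely: s = 0.0000 + (13) = 13.0000
segment 4 (235.6° to 257.7°, simple-harmonic, h = 9) is passed completely: s = 13.0000 + (9) = 22.0000
θ = 308.3° falls in segment 5 (257.7° to 360°, uniform, h = -22): β = 308.3 − 257.7 = 50.6°, B = 102.3°; Δs = -22·50.6/102.3 = -10.8817; s = 22.0000 − 10.8817 = 11.1183
θ = 335.4° falls in segment 5 (257.7° to 360°, uniform, h = -22): β = 335.4 − 257.7 = 77.7°, B = 102.3°; Δs = -22·77.7/102.3 = -16.7097; s = 22.0000 − 16.7097 = 5.2903

θ=308.3°: 11.1183
θ=335.4°: 5.2903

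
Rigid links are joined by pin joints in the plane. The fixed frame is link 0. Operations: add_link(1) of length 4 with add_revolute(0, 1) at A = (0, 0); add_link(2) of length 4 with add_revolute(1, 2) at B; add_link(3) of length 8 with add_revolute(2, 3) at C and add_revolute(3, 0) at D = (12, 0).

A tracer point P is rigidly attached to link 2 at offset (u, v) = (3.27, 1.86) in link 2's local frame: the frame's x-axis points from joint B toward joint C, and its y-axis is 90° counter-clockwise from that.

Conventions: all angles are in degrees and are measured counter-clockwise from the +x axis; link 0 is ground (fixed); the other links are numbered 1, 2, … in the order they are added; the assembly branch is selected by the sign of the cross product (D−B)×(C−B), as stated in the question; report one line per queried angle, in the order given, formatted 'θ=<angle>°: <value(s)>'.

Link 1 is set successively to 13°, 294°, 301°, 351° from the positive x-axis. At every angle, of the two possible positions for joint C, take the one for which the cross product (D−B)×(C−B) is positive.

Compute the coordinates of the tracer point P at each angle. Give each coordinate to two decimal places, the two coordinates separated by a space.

A=(0,0), D=(12.00,0)
θ=13°: B = A + 4.00·(cos13°, sin13°) = (3.8975, 0.8998)
θ=13°: |BD| = 8.1523
θ=13°: circle(B,4.00) ∩ circle(D,8.00): a=1.1322, h=3.8364
θ=13°:   candidates: C₊=(5.4462,4.5878) cross=31.276; C₋=(4.5993,-3.0381) cross=-31.276
θ=13°:   branch + wants cross > 0 → take C=(5.4462,4.5878) (cross=31.276)
θ=13°: ex = (C−B)/|BC| = (0.3872,0.9220); ey = (-0.9220,0.3872)
θ=13°: P = B + 3.27·ex + 1.86·ey = (3.4487,4.6349)
θ=294°: B = A + 4.00·(cos294°, sin294°) = (1.6269, -3.6542)
θ=294°: |BD| = 10.9979
θ=294°: circle(B,4.00) ∩ circle(D,8.00): a=3.3167, h=2.2360
θ=294°:   candidates: C₊=(4.0123,-0.4432) cross=24.591; C₋=(5.4981,-4.6611) cross=-24.591
θ=294°:   branch + wants cross > 0 → take C=(4.0123,-0.4432) (cross=24.591)
θ=294°: ex = (C−B)/|BC| = (0.5963,0.8027); ey = (-0.8027,0.5963)
θ=294°: P = B + 3.27·ex + 1.86·ey = (2.0839,0.0799)
θ=301°: B = A + 4.00·(cos301°, sin301°) = (2.0602, -3.4287)
θ=301°: |BD| = 10.5146
θ=301°: circle(B,4.00) ∩ circle(D,8.00): a=2.9747, h=2.6741
θ=301°:   candidates: C₊=(4.0003,0.0693) cross=28.117; C₋=(5.7443,-4.9866) cross=-28.117
θ=301°:   branch + wants cross > 0 → take C=(4.0003,0.0693) (cross=28.117)
θ=301°: ex = (C−B)/|BC| = (0.4850,0.8745); ey = (-0.8745,0.4850)
θ=301°: P = B + 3.27·ex + 1.86·ey = (2.0197,0.3331)
θ=351°: B = A + 4.00·(cos351°, sin351°) = (3.9508, -0.6257)
θ=351°: |BD| = 8.0735
θ=351°: circle(B,4.00) ∩ circle(D,8.00): a=1.0641, h=3.8559
θ=351°:   candidates: C₊=(4.7128,3.3010) cross=31.130; C₋=(5.3105,-4.3875) cross=-31.130
θ=351°:   branch + wants cross > 0 → take C=(4.7128,3.3010) (cross=31.130)
θ=351°: ex = (C−B)/|BC| = (0.1905,0.9817); ey = (-0.9817,0.1905)
θ=351°: P = B + 3.27·ex + 1.86·ey = (2.7478,2.9387)

θ=13°: 3.45 4.63
θ=294°: 2.08 0.08
θ=301°: 2.02 0.33
θ=351°: 2.75 2.94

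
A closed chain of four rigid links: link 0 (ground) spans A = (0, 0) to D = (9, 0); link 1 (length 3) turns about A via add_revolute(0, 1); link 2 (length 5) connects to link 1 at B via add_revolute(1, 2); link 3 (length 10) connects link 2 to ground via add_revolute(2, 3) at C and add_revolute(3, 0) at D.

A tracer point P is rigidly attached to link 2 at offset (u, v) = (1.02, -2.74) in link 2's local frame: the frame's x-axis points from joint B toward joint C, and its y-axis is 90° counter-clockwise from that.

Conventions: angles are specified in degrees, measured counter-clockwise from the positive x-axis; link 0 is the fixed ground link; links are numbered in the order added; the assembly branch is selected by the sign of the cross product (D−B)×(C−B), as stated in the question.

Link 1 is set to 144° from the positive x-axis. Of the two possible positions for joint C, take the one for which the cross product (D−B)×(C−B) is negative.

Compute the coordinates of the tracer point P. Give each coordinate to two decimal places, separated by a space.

A=(0,0), D=(9.00,0)
B = A + 3.00·(cos144°, sin144°) = (-2.4271, 1.7634)
|BD| = 11.5623
circle(B,5.00) ∩ circle(D,10.00): a=2.5379, h=4.3080
  candidates: C₊=(0.7381,5.6340) cross=49.811; C₋=(-0.5759,-2.8813) cross=-49.811
  branch - wants cross < 0 → take C=(-0.5759,-2.8813) (cross=-49.811)
ex = (C−B)/|BC| = (0.3702,-0.9289); ey = (0.9289,0.3702)
P = B + 1.02·ex + -2.74·ey = (-4.5947,-0.1986)

-4.59 -0.20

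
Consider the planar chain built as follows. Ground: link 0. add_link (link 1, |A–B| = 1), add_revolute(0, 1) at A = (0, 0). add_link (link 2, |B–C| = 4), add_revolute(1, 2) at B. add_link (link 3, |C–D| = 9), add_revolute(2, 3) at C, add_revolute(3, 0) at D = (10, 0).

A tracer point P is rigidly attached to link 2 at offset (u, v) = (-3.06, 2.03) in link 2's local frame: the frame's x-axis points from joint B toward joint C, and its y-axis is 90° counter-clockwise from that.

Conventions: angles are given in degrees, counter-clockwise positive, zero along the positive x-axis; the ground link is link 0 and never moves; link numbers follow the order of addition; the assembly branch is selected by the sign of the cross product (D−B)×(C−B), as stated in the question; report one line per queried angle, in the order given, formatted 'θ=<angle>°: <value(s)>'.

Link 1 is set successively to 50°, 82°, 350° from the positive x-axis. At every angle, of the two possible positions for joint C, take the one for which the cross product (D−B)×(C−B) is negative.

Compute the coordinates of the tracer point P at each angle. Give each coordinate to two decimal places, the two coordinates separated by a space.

A=(0,0), D=(10.00,0)
θ=50°: B = A + 1.00·(cos50°, sin50°) = (0.6428, 0.7660)
θ=50°: |BD| = 9.3885
θ=50°: circle(B,4.00) ∩ circle(D,9.00): a=1.2326, h=3.8054
θ=50°:   candidates: C₊=(2.1818,4.4581) cross=35.727; C₋=(1.5608,-3.1272) cross=-35.727
θ=50°:   branch - wants cross < 0 → take C=(1.5608,-3.1272) (cross=-35.727)
θ=50°: ex = (C−B)/|BC| = (0.2295,-0.9733); ey = (0.9733,0.2295)
θ=50°: P = B + -3.06·ex + 2.03·ey = (1.9164,4.2102)
θ=82°: B = A + 1.00·(cos82°, sin82°) = (0.1392, 0.9903)
θ=82°: |BD| = 9.9104
θ=82°: circle(B,4.00) ∩ circle(D,9.00): a=1.6758, h=3.6320
θ=82°:   candidates: C₊=(2.1695,4.4367) cross=35.995; C₋=(1.4437,-2.7910) cross=-35.995
θ=82°:   branch - wants cross < 0 → take C=(1.4437,-2.7910) (cross=-35.995)
θ=82°: ex = (C−B)/|BC| = (0.3261,-0.9453); ey = (0.9453,0.3261)
θ=82°: P = B + -3.06·ex + 2.03·ey = (1.0602,4.5450)
θ=350°: B = A + 1.00·(cos350°, sin350°) = (0.9848, -0.1736)
θ=350°: |BD| = 9.0169
θ=350°: circle(B,4.00) ∩ circle(D,9.00): a=0.9041, h=3.8965
θ=350°:   candidates: C₊=(1.8137,3.7395) cross=35.134; C₋=(1.9638,-4.0520) cross=-35.134
θ=350°:   branch - wants cross < 0 → take C=(1.9638,-4.0520) (cross=-35.134)
θ=350°: ex = (C−B)/|BC| = (0.2447,-0.9696); ey = (0.9696,0.2447)
θ=350°: P = B + -3.06·ex + 2.03·ey = (2.2042,3.2901)

θ=50°: 1.92 4.21
θ=82°: 1.06 4.55
θ=350°: 2.20 3.29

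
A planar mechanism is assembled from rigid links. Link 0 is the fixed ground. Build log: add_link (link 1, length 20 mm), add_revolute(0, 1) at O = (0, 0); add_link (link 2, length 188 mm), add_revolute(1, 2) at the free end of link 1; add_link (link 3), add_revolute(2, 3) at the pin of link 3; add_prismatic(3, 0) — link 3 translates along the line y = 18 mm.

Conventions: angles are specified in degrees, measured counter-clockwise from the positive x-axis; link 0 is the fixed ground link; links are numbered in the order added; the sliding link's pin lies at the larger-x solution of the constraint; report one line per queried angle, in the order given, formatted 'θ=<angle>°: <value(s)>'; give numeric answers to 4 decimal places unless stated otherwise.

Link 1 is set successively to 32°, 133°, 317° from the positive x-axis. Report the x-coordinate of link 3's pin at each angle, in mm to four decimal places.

geometry: r = 20 mm, L = 188 mm, e = 18 mm
θ=32°: crank pin P = (r cos θ, r sin θ) = (16.960962, 10.598385)
θ=32°: h = r sin θ − e = 10.598385 − 18 = -7.401615
θ=32°: x = r cos θ + √(L² − h²) = 16.960962 + 187.854242 = 204.815204
θ=133°: crank pin P = (r cos θ, r sin θ) = (-13.639967, 14.627074)
θ=133°: h = r sin θ − e = 14.627074 − 18 = -3.372926
θ=133°: x = r cos θ + √(L² − h²) = -13.639967 + 187.969741 = 174.329773
θ=317°: crank pin P = (r cos θ, r sin θ) = (14.627074, -13.639967)
θ=317°: h = r sin θ − e = -13.639967 − 18 = -31.639967
θ=317°: x = r cos θ + √(L² − h²) = 14.627074 + 185.318408 = 199.945482

θ=32°: 204.8152
θ=133°: 174.3298
θ=317°: 199.9455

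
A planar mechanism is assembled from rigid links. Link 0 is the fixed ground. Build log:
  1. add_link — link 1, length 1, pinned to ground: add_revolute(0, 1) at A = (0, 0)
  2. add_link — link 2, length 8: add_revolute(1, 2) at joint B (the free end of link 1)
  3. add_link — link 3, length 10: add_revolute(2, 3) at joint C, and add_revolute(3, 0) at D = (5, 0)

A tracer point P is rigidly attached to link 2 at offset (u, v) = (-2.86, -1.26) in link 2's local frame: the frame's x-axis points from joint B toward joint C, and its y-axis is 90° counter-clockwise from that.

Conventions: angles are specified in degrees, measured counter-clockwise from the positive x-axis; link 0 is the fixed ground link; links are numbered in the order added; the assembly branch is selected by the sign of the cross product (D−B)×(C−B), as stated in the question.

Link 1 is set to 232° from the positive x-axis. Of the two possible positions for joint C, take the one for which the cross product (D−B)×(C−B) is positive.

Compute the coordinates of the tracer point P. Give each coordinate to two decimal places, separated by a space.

A=(0,0), D=(5.00,0)
B = A + 1.00·(cos232°, sin232°) = (-0.6157, -0.7880)
|BD| = 5.6707
circle(B,8.00) ∩ circle(D,10.00): a=-0.3389, h=7.9928
  candidates: C₊=(-2.0620,7.0802) cross=45.325; C₋=(0.1594,-8.7504) cross=-45.325
  branch + wants cross > 0 → take C=(-2.0620,7.0802) (cross=45.325)
ex = (C−B)/|BC| = (-0.1808,0.9835); ey = (-0.9835,-0.1808)
P = B + -2.86·ex + -1.26·ey = (1.1406,-3.3731)

1.14 -3.37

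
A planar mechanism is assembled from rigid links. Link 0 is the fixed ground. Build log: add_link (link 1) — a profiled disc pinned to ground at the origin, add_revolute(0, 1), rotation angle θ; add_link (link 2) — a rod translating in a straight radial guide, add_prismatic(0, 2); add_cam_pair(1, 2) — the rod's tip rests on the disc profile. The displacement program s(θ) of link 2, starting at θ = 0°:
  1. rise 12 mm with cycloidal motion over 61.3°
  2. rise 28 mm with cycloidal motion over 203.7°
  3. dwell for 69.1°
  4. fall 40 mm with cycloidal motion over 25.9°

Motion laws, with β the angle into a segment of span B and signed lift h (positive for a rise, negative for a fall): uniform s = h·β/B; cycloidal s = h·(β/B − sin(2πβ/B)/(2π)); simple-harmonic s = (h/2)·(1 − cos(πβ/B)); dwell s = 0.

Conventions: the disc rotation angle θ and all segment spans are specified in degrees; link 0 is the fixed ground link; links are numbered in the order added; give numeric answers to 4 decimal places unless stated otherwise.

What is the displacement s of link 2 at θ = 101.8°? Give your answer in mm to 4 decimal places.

seg 1 [0°–61.3°] cycloidal, h=12: full span → s += 12 → s = 12.0000
seg 2 [61.3°–265°] cycloidal, h=28: θ=101.8° here. β=40.5, B=203.7. 28·(0.1988 − sin(2π·0.1988)/(2π)) = 1.3391 → s = 13.3391

13.3391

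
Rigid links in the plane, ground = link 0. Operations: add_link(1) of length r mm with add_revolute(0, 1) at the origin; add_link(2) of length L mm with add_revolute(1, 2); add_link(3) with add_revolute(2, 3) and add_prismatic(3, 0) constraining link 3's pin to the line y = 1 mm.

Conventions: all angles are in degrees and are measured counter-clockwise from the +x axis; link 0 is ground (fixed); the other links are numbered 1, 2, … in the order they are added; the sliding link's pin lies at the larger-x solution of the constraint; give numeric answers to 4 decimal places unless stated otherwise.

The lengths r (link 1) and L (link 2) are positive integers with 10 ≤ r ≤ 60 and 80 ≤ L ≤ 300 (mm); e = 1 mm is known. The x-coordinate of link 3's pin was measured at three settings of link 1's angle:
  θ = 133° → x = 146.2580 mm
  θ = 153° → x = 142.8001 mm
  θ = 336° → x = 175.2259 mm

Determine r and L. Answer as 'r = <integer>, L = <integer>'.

constraint per measurement: (x − r cos θ)² + (r sin θ − e)² = L²
subtracting the θ₁ and θ₂ equations cancels the r² and L² terms:
r = (x₁² − x₂²) / (2[(x₁cos θ₁ + e sin θ₁) − (x₂cos θ₂ + e sin θ₂)]) = 17.9996 → r = 18
L² = (x₁ − r cos θ₁)² + (r sin θ₁ − e)² = 25280.9916 → L = 159.0000 → L = 159
check at θ₃=336°: x = 175.2259 (printed 175.2259) ✓

r = 18, L = 159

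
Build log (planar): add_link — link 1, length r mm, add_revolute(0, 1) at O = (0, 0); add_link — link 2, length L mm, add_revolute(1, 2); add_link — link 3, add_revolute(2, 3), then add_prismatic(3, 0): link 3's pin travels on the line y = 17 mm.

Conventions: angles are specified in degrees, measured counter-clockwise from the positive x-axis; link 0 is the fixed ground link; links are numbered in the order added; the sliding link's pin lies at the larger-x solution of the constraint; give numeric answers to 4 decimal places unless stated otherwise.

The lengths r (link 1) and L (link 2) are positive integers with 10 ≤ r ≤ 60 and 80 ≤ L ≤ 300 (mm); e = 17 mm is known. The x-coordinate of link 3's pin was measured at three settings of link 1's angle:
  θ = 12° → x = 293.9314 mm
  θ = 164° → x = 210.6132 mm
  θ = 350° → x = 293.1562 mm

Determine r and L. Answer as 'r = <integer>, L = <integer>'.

constraint per measurement: (x − r cos θ)² + (r sin θ − e)² = L²
subtracting the θ₁ and θ₂ equations cancels the r² and L² terms:
r = (x₁² − x₂²) / (2[(x₁cos θ₁ + e sin θ₁) − (x₂cos θ₂ + e sin θ₂)]) = 43.0000 → r = 43
L² = (x₁ − r cos θ₁)² + (r sin θ₁ − e)² = 63503.9878 → L = 252.0000 → L = 252
check at θ₃=350°: x = 293.1562 (printed 293.1562) ✓

r = 43, L = 252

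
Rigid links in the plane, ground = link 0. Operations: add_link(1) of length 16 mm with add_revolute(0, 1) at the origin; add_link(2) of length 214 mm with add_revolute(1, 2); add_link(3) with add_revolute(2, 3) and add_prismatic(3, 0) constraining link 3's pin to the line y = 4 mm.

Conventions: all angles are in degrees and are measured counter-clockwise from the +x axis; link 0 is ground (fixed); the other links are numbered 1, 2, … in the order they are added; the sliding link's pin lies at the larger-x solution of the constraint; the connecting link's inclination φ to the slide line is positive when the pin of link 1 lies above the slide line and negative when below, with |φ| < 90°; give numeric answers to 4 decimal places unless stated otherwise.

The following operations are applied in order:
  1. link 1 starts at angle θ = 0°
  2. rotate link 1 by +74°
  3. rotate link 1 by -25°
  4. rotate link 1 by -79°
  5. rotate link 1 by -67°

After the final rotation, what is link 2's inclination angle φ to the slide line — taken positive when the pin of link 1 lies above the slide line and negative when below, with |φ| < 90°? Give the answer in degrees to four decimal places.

geometry: r = 16 mm, L = 214 mm, e = 4 mm; θ starts at 0°
rotate link 1 by +74°: θ ← 0° +74° = 74°
rotate link 1 by -25°: θ ← 74° -25° = 49°
rotate link 1 by -79°: θ ← 49° -79° = -30°
rotate link 1 by -67°: θ ← -30° -67° = -97°
h = r sin θ − e = -15.880738 − 4 = -19.880738
sin φ = h / L = -19.880738 / 214 = -0.09290065
φ = arcsin(-0.09290065) = -5.330501°

-5.3305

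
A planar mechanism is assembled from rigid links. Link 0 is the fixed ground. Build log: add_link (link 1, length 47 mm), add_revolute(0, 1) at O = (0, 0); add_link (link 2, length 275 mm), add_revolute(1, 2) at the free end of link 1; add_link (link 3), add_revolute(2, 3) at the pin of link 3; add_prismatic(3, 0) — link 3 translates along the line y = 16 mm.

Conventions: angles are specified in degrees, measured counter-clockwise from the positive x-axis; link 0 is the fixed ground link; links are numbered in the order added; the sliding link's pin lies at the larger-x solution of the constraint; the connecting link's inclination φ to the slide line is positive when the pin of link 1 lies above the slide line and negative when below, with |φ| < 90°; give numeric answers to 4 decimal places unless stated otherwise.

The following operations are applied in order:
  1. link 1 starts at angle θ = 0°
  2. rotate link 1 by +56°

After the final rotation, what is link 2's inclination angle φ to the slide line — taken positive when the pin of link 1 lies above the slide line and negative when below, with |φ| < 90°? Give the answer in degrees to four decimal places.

geometry: r = 47 mm, L = 275 mm, e = 16 mm; θ starts at 0°
rotate link 1 by +56°: θ ← 0° +56° = 56°
h = r sin θ − e = 38.964766 − 16 = 22.964766
sin φ = h / L = 22.964766 / 275 = 0.08350824
φ = arcsin(0.08350824) = 4.790248°

4.7902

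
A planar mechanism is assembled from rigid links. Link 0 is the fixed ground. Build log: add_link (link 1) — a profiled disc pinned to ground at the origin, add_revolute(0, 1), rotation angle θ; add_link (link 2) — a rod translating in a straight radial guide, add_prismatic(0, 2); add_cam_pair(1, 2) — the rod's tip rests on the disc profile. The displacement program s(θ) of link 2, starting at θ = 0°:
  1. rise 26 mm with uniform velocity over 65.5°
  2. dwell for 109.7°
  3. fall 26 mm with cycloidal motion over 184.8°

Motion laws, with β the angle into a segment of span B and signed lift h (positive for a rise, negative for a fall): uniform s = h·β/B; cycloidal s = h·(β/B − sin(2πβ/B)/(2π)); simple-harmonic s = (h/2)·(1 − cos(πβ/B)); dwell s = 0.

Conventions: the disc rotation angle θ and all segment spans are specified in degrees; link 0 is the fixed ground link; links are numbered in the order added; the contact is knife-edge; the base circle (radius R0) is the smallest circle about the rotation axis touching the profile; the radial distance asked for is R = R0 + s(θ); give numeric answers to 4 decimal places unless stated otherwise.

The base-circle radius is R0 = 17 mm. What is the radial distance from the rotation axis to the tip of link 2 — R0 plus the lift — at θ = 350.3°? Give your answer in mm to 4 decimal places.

seg 1 [0°–65.5°] uniform, h=26: full span → s += 26 → s = 26.0000
seg 2 [65.5°–175.2°] dwell: s stays 26.0000
seg 3 [175.2°–360°] cycloidal, h=-26: θ=350.3° here. β=175.1, B=184.8. -26·(0.9475 − sin(2π·0.9475)/(2π)) = -25.9754 → s = 0.0246
R = R0 + s = 17 + 0.0246 = 17.0246

17.0246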